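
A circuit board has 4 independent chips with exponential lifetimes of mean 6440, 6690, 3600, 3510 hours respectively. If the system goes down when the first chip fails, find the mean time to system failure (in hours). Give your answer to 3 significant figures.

The first failure time is exponential with rate Σλ_i = 1/6440 + 1/6690 + 1/3600 + 1/3510 = 0.000867434 per hour.
E[min] = 1/Σλ = 1/0.000867434 = 1152.82 hours.

1150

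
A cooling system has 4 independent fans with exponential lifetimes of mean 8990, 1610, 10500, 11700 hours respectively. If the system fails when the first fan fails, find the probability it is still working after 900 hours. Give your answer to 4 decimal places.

0.4397

The first failure time is exponential with rate Σλ_i = 1/8990 + 1/1610 + 1/10500 + 1/11700 = 0.000913061 per hour.
P(min > 900) = e^(−0.000913061·900) = e^(−0.82175) ≈ 0.4397.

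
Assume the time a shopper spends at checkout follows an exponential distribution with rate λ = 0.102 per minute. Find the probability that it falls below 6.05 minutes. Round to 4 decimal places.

P(X ≤ 6.05) = 1 − e^(−λ·6.05) = 1 − e^(−0.6171) ≈ 0.4605.

0.4605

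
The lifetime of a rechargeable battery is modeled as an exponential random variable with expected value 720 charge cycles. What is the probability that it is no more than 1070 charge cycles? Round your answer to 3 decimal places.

0.774

The rate is λ = 1/720 = 0.00138889 per charge cycle.
P(X ≤ 1070) = 1 − e^(−λ·1070) = 1 − e^(−1.4861) ≈ 0.774.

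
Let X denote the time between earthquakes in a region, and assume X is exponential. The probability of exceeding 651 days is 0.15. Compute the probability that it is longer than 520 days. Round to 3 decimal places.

e^(−λ·651) = 0.15 ⇒ λ = −ln(0.15)/651 = 0.00291416.
P(X > 520) = e^(−0.00291416·520) = e^(−1.5154) ≈ 0.220.

0.220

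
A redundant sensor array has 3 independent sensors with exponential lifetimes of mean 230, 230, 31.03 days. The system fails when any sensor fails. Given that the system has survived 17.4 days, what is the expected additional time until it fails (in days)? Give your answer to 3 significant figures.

First-failure rate Σλ = 1/230 + 1/230 + 1/31.03 = 0.0409225.
By memorylessness the expected residual is 1/Σλ = 24.4364 days, regardless of the 17.4 already elapsed.

24.4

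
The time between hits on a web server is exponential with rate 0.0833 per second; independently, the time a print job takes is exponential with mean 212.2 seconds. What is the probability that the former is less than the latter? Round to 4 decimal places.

0.9465

λ_1 = 0.0833, λ_2 = 1/212.2 = 0.00471254.
For independent exponentials, P(the former < the latter) = λ_1/(λ_1+λ_2) = 0.0833/0.0880125 ≈ 0.9465.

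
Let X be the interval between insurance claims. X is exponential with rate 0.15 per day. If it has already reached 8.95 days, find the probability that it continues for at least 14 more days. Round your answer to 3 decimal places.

The exponential is memoryless, so the remaining time is again Exp(λ): the condition X > 8.95 is irrelevant.
P(X > 14) = e^(−2.1) ≈ 0.122.

0.122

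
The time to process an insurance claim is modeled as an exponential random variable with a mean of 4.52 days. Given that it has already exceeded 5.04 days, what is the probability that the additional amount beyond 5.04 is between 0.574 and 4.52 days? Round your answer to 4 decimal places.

0.5129

The rate is λ = 1/4.52 = 0.221239 per day.
Memoryless: the residual past 5.04 is again Exp(λ).
P(0.574 < residual < 4.52) = e^(−λ·0.574) − e^(−λ·4.52) = 0.88074 − 0.36788 ≈ 0.5129.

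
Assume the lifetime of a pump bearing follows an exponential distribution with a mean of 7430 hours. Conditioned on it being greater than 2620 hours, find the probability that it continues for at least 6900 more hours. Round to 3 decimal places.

0.395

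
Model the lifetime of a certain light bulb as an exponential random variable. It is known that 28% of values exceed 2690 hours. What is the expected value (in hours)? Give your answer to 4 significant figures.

2113

e^(−λ·2690) = 0.28 ⇒ λ = −ln(0.28)/2690 = 0.000473221.
Mean = 1/λ = 2113.18 hours.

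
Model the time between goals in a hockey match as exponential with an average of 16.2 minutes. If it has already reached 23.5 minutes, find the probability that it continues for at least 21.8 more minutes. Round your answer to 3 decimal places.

The rate is λ = 1/16.2 = 0.0617284 per minute.
By the memoryless property, P(X > 23.5+21.8 | X > 23.5) = P(X > 21.8).
P(X > 21.8) = e^(−1.3457) ≈ 0.260.

0.260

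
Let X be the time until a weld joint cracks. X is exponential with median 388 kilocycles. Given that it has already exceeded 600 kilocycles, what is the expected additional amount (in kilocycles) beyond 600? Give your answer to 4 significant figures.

559.8

For an exponential, median = ln(2)/λ, so λ = ln 2 / 388 = 0.00178646 per kilocycle.
By memorylessness, the remaining amount past any threshold is again Exp(λ) with mean 1/λ = 559.766 kilocycles.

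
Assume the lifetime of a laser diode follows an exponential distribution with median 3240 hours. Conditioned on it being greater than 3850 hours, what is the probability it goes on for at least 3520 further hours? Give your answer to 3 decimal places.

0.471

For an exponential, median = ln(2)/λ, so λ = ln 2 / 3240 = 0.000213934 per hour.
By the memoryless property, P(X > 3850+3520 | X > 3850) = P(X > 3520).
P(X > 3520) = e^(−0.75305) ≈ 0.471.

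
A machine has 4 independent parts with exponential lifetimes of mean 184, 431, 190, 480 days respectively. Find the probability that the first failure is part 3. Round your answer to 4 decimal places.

Rates: λ_i = 1/mean_i → 0.00543478, 0.00232019, 0.00526316, 0.00208333; Σλ = 0.0151015.
P(part 3 first) = λ_3/Σλ = 0.00526316/0.0151015 ≈ 0.3485.

0.3485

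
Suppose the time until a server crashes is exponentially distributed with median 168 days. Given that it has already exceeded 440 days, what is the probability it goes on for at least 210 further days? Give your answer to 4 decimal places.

For an exponential, median = ln(2)/λ, so λ = ln 2 / 168 = 0.00412588 per day.
The exponential is memoryless, so the remaining time is again Exp(λ): the condition X > 440 is irrelevant.
P(X > 210) = e^(−0.86643) ≈ 0.4204.

0.4204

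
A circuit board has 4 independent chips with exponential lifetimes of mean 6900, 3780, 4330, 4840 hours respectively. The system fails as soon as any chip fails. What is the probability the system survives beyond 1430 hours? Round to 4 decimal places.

0.2978

The first failure time is exponential with rate Σλ_i = 1/6900 + 1/3780 + 1/4330 + 1/4840 = 0.000847036 per hour.
P(min > 1430) = e^(−0.000847036·1430) = e^(−1.2113) ≈ 0.2978.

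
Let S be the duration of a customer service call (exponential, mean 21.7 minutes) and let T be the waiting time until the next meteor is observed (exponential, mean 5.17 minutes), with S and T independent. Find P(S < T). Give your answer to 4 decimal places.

λ_1 = 1/21.7 = 0.0460829, λ_2 = 1/5.17 = 0.193424.
For independent exponentials, P(S < T) = λ_1/(λ_1+λ_2) = 0.0460829/0.239507 ≈ 0.1924.

0.1924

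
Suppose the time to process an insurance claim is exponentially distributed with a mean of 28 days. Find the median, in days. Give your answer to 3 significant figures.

19.4

The rate is λ = 1/28 = 0.0357143 per day.
Set 1 − e^(−λt) = 0.5, so t = −ln(0.5)/λ = 0.69315/0.0357143 ≈ 19.4081 days.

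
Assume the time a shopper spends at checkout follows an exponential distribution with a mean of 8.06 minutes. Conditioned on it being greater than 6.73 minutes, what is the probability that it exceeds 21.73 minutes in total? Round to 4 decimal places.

The rate is λ = 1/8.06 = 0.124069 per minute.
By the memoryless property, P(X > 6.73+15 | X > 6.73) = P(X > 15).
P(X > 15) = e^(−1.861) ≈ 0.1555.

0.1555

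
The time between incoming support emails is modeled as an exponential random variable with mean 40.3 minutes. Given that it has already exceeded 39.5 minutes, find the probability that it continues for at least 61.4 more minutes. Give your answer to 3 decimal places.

0.218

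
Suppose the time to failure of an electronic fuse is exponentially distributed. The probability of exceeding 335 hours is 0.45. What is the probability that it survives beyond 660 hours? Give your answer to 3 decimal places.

0.207

e^(−λ·335) = 0.45 ⇒ λ = −ln(0.45)/335 = 0.00238361.
P(X > 660) = e^(−0.00238361·660) = e^(−1.5732) ≈ 0.207.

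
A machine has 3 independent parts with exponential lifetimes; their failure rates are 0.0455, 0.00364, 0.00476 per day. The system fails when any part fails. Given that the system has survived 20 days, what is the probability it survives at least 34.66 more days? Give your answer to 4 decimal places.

Time to first failure ~ Exp(Σλ) with Σλ = 0.0539.
By memorylessness, P(T > 20+34.66 | T > 20) = P(T > 34.66) = e^(−0.0539·34.66) ≈ 0.1544.

0.1544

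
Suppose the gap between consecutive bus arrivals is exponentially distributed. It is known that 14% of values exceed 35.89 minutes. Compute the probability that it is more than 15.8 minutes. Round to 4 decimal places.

0.4208

e^(−λ·35.89) = 0.14 ⇒ λ = −ln(0.14)/35.89 = 0.0547816.
P(X > 15.8) = e^(−0.0547816·15.8) = e^(−0.86555) ≈ 0.4208.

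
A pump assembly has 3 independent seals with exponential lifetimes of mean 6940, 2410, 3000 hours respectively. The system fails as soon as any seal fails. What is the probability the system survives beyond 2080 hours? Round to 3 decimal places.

0.156

The first failure time is exponential with rate Σλ_i = 1/6940 + 1/2410 + 1/3000 = 0.000892363 per hour.
P(min > 2080) = e^(−0.000892363·2080) = e^(−1.8561) ≈ 0.156.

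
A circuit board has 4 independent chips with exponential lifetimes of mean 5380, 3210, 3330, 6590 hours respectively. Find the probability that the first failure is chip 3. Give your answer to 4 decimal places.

0.3163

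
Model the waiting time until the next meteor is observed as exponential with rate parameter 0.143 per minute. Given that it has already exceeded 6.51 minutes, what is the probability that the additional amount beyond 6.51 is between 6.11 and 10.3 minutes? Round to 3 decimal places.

0.188

Memoryless: the residual past 6.51 is again Exp(λ).
P(6.11 < residual < 10.3) = e^(−λ·6.11) − e^(−λ·10.3) = 0.41739 − 0.22926 ≈ 0.188.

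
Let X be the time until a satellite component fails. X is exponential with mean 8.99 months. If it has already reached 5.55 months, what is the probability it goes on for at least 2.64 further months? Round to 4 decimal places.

0.7455

The rate is λ = 1/8.99 = 0.111235 per month.
The exponential is memoryless, so the remaining time is again Exp(λ): the condition X > 5.55 is irrelevant.
P(X > 2.64) = e^(−0.29366) ≈ 0.7455.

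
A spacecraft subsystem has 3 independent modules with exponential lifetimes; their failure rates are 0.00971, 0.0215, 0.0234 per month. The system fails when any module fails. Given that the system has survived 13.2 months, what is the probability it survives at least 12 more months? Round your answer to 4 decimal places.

0.5193

Time to first failure ~ Exp(Σλ) with Σλ = 0.05461.
By memorylessness, P(T > 13.2+12 | T > 13.2) = P(T > 12) = e^(−0.05461·12) ≈ 0.5193.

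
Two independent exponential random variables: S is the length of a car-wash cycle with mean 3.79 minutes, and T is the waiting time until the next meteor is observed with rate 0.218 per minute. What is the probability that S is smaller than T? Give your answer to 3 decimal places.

λ_1 = 1/3.79 = 0.263852, λ_2 = 0.218.
For independent exponentials, P(S < T) = λ_1/(λ_1+λ_2) = 0.263852/0.481852 ≈ 0.548.

0.548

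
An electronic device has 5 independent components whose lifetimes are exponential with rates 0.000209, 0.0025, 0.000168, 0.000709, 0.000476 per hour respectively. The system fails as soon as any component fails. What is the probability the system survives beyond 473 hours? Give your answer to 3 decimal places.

The time to first failure is exponential with rate Σλ = 0.000209 + 0.0025 + 0.000168 + 0.000709 + 0.000476 = 0.004062.
P(min > 473) = e^(−0.004062·473) = e^(−1.9213) ≈ 0.146.

0.146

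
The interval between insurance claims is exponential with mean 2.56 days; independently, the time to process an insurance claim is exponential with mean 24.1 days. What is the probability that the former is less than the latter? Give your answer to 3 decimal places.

λ_1 = 1/2.56 = 0.390625, λ_2 = 1/24.1 = 0.0414938.
For independent exponentials, P(the former < the latter) = λ_1/(λ_1+λ_2) = 0.390625/0.432119 ≈ 0.904.

0.904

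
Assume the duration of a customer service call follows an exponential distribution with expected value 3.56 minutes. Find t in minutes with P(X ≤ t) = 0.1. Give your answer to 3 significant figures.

0.375

The rate is λ = 1/3.56 = 0.280899 per minute.
Set 1 − e^(−λt) = 0.1, so t = −ln(0.9)/λ = 0.10536/0.280899 ≈ 0.375083 minutes.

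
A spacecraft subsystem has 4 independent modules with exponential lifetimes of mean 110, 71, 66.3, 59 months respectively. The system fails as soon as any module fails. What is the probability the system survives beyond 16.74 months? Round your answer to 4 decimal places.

0.3969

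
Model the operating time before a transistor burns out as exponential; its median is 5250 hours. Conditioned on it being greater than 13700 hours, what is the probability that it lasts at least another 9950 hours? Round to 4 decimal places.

0.2688

For an exponential, median = ln(2)/λ, so λ = ln 2 / 5250 = 0.000132028 per hour.
By the memoryless property, P(X > 13700+9950 | X > 13700) = P(X > 9950).
P(X > 9950) = e^(−1.3137) ≈ 0.2688.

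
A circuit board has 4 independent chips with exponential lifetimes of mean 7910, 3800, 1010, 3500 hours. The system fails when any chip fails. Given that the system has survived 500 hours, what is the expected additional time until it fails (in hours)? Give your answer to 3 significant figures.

First-failure rate Σλ = 1/7910 + 1/3800 + 1/1010 + 1/3500 = 0.00166539.
By memorylessness the expected residual is 1/Σλ = 600.459 hours, regardless of the 500 already elapsed.

600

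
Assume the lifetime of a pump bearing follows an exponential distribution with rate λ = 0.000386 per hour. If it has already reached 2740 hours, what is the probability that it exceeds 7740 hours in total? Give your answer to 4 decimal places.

0.1451

By the memoryless property, P(X > 2740+5000 | X > 2740) = P(X > 5000).
P(X > 5000) = e^(−1.93) ≈ 0.1451.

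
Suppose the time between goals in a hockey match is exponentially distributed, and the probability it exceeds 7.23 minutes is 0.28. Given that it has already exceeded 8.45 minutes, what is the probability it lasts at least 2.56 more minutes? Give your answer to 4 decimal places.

0.6372

From e^(−λ·7.23) = 0.28, λ = −ln(0.28)/7.23 = 0.176067.
Memoryless: P(X > 8.45+2.56 | X > 8.45) = P(X > 2.56) = e^(−0.176067·2.56) ≈ 0.6372.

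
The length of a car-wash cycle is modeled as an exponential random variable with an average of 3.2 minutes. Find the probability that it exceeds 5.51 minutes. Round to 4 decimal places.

0.1787

The rate is λ = 1/3.2 = 0.3125 per minute.
P(X > 5.51) = e^(−λ·5.51) = e^(−1.7219) ≈ 0.1787.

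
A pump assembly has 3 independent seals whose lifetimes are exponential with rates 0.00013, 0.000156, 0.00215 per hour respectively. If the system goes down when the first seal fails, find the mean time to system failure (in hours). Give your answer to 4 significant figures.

The time to first failure is exponential with rate Σλ = 0.00013 + 0.000156 + 0.00215 = 0.002436.
E[min] = 1/Σλ = 1/0.002436 = 410.509 hours.

410.5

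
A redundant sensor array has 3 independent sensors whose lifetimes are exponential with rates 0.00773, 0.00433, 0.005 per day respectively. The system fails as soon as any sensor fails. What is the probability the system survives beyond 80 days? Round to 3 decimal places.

0.255

The time to first failure is exponential with rate Σλ = 0.00773 + 0.00433 + 0.005 = 0.01706.
P(min > 80) = e^(−0.01706·80) = e^(−1.3648) ≈ 0.255.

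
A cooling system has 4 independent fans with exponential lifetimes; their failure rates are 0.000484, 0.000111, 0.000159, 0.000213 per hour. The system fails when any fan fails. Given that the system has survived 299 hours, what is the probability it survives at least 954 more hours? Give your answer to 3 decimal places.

0.398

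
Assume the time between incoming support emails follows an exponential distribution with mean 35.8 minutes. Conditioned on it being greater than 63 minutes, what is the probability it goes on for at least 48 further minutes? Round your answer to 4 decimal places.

The rate is λ = 1/35.8 = 0.027933 per minute.
By the memoryless property, P(X > 63+48 | X > 63) = P(X > 48).
P(X > 48) = e^(−1.3408) ≈ 0.2616.

0.2616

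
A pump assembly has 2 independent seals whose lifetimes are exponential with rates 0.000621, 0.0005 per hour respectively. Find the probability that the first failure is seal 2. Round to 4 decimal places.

The time to first failure is exponential with rate Σλ = 0.000621 + 0.0005 = 0.001121.
P(seal 2 first) = λ_2/Σλ = 0.0005/0.001121 ≈ 0.4460.

0.4460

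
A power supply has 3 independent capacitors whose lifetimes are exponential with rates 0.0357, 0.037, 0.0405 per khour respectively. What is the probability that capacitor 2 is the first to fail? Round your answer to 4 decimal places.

The time to first failure is exponential with rate Σλ = 0.0357 + 0.037 + 0.0405 = 0.1132.
P(capacitor 2 first) = λ_2/Σλ = 0.037/0.1132 ≈ 0.3269.

0.3269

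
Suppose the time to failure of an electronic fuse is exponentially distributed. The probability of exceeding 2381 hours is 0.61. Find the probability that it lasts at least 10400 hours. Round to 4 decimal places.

e^(−λ·2381) = 0.61 ⇒ λ = −ln(0.61)/2381 = 0.0002076.
P(X > 10400) = e^(−0.0002076·10400) = e^(−2.159) ≈ 0.1154.

0.1154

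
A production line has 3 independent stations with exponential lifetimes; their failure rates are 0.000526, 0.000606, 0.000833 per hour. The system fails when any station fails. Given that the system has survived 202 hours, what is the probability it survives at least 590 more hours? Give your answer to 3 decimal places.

Time to first failure ~ Exp(Σλ) with Σλ = 0.001965.
By memorylessness, P(T > 202+590 | T > 202) = P(T > 590) = e^(−0.001965·590) ≈ 0.314.

0.314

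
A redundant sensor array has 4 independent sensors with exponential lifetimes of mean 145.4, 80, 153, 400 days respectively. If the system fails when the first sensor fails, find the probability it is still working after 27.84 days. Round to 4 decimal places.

0.4534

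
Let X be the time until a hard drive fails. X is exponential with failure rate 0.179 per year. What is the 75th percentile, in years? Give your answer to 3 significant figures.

Set 1 − e^(−λt) = 0.75, so t = −ln(0.25)/λ = 1.3863/0.179 ≈ 7.74466 years.

7.74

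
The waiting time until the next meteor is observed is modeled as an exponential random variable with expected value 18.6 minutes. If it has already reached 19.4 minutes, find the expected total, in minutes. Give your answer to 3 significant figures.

38.0

The rate is λ = 1/18.6 = 0.0537634 per minute.
By memorylessness, E[X | X > 19.4] = 19.4 + 1/λ = 19.4 + 18.6 = 38 minutes.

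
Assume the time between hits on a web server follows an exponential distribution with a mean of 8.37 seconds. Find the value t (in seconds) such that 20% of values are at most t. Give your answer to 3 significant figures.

The rate is λ = 1/8.37 = 0.119474 per second.
Set 1 − e^(−λt) = 0.2, so t = −ln(0.8)/λ = 0.22314/0.119474 ≈ 1.86771 seconds.

1.87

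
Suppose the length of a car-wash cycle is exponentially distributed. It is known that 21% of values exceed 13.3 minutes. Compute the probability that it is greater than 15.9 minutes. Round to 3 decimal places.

0.155

e^(−λ·13.3) = 0.21 ⇒ λ = −ln(0.21)/13.3 = 0.117342.
P(X > 15.9) = e^(−0.117342·15.9) = e^(−1.8657) ≈ 0.155.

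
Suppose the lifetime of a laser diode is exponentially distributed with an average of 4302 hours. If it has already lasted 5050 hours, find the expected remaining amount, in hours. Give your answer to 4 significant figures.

The rate is λ = 1/4302 = 0.00023245 per hour.
By memorylessness, the remaining amount past any threshold is again Exp(λ) with mean 1/λ = 4302 hours.

4302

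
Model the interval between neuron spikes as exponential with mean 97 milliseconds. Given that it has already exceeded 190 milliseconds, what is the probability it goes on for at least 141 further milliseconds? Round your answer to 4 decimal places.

0.2337

The rate is λ = 1/97 = 0.0103093 per millisecond.
The exponential is memoryless, so the remaining time is again Exp(λ): the condition X > 190 is irrelevant.
P(X > 141) = e^(−1.4536) ≈ 0.2337.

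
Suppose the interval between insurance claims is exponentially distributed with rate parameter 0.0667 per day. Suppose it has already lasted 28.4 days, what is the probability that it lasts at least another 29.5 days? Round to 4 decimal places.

0.1398

P(X > s+t | X > s) = e^(−λ(s+t))/e^(−λs) = e^(−λt), independent of s = 28.4.
P(X > 29.5) = e^(−1.9676) ≈ 0.1398.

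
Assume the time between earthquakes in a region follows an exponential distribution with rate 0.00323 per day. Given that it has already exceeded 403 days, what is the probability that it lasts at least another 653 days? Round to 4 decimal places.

0.1213

By the memoryless property, P(X > 403+653 | X > 403) = P(X > 653).
P(X > 653) = e^(−2.1092) ≈ 0.1213.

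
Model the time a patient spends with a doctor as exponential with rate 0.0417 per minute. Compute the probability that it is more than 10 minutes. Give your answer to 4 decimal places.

P(X > 10) = e^(−λ·10) = e^(−0.417) ≈ 0.6590.

0.6590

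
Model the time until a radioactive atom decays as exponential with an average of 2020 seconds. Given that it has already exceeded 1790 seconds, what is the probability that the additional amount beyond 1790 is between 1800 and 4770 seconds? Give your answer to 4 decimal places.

The rate is λ = 1/2020 = 0.00049505 per second.
Memoryless: the residual past 1790 is again Exp(λ).
P(1800 < residual < 4770) = e^(−λ·1800) − e^(−λ·4770) = 0.41021 − 0.09429 ≈ 0.3159.

0.3159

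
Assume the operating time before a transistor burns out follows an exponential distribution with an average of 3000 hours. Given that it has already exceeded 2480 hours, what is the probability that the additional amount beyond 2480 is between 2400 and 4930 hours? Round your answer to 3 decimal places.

0.256

The rate is λ = 1/3000 = 0.000333333 per hour.
Memoryless: the residual past 2480 is again Exp(λ).
P(2400 < residual < 4930) = e^(−λ·2400) − e^(−λ·4930) = 0.44933 − 0.19333 ≈ 0.256.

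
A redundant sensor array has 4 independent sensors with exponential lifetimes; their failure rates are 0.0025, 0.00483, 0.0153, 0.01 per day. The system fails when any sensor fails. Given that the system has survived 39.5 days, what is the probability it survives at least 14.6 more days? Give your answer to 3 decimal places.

0.621

Time to first failure ~ Exp(Σλ) with Σλ = 0.03263.
By memorylessness, P(T > 39.5+14.6 | T > 39.5) = P(T > 14.6) = e^(−0.03263·14.6) ≈ 0.621.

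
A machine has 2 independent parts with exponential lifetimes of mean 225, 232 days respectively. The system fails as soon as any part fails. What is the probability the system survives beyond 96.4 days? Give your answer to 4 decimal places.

0.4300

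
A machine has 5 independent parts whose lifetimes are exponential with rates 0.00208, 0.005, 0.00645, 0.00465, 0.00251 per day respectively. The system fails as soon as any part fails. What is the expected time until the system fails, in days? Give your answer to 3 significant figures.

48.3

The time to first failure is exponential with rate Σλ = 0.00208 + 0.005 + 0.00645 + 0.00465 + 0.00251 = 0.02069.
E[min] = 1/Σλ = 1/0.02069 = 48.3325 days.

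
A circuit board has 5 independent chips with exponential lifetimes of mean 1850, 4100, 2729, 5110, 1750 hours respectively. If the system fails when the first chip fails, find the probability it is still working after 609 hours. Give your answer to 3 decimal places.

The first failure time is exponential with rate Σλ_i = 1/1850 + 1/4100 + 1/2729 + 1/5110 + 1/1750 = 0.001918 per hour.
P(min > 609) = e^(−0.001918·609) = e^(−1.1681) ≈ 0.311.

0.311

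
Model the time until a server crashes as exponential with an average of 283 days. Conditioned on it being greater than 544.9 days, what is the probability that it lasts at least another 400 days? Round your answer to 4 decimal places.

0.2433

The rate is λ = 1/283 = 0.00353357 per day.
P(X > s+t | X > s) = e^(−λ(s+t))/e^(−λs) = e^(−λt), independent of s = 544.9.
P(X > 400) = e^(−1.4134) ≈ 0.2433.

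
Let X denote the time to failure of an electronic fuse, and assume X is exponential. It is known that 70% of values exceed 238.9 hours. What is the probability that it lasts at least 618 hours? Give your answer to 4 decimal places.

0.3975

e^(−λ·238.9) = 0.70 ⇒ λ = −ln(0.70)/238.9 = 0.00149299.
P(X > 618) = e^(−0.00149299·618) = e^(−0.92267) ≈ 0.3975.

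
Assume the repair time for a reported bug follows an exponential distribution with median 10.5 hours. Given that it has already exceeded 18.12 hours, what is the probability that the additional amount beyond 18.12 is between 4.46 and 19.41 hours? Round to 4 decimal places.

For an exponential, median = ln(2)/λ, so λ = ln 2 / 10.5 = 0.066014 per hour.
Memoryless: the residual past 18.12 is again Exp(λ).
P(4.46 < residual < 19.41) = e^(−λ·4.46) − e^(−λ·19.41) = 0.74496 − 0.27767 ≈ 0.4673.

0.4673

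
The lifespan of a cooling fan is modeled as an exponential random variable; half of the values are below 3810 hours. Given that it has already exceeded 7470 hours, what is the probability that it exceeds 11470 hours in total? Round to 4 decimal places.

0.4830

For an exponential, median = ln(2)/λ, so λ = ln 2 / 3810 = 0.000181928 per hour.
P(X > s+t | X > s) = e^(−λ(s+t))/e^(−λs) = e^(−λt), independent of s = 7470.
P(X > 4000) = e^(−0.72771) ≈ 0.4830.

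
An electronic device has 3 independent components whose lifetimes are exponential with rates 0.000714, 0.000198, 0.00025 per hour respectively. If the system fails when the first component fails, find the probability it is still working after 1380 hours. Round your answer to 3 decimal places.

0.201

The time to first failure is exponential with rate Σλ = 0.000714 + 0.000198 + 0.00025 = 0.001162.
P(min > 1380) = e^(−0.001162·1380) = e^(−1.6036) ≈ 0.201.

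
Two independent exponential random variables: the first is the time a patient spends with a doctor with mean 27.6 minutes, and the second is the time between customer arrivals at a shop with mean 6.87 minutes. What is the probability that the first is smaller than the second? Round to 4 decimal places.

0.1993

λ_1 = 1/27.6 = 0.0362319, λ_2 = 1/6.87 = 0.14556.
For independent exponentials, P(the first < the second) = λ_1/(λ_1+λ_2) = 0.0362319/0.181792 ≈ 0.1993.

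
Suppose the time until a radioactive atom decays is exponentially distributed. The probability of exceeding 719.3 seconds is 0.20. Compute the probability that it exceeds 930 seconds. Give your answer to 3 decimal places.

e^(−λ·719.3) = 0.20 ⇒ λ = −ln(0.20)/719.3 = 0.00223751.
P(X > 930) = e^(−0.00223751·930) = e^(−2.0809) ≈ 0.125.

0.125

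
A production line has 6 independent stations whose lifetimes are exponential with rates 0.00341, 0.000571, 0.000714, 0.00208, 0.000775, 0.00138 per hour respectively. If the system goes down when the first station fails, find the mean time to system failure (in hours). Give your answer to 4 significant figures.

The time to first failure is exponential with rate Σλ = 0.00341 + 0.000571 + 0.000714 + 0.00208 + 0.000775 + 0.00138 = 0.00893.
E[min] = 1/Σλ = 1/0.00893 = 111.982 hours.

112.0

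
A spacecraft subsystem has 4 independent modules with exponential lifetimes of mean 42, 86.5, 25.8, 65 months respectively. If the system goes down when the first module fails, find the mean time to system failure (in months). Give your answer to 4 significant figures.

11.17

The first failure time is exponential with rate Σλ_i = 1/42 + 1/86.5 + 1/25.8 + 1/65 = 0.0895145 per month.
E[min] = 1/Σλ = 1/0.0895145 = 11.1714 months.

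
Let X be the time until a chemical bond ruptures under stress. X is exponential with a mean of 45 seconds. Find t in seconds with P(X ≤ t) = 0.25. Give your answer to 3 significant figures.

The rate is λ = 1/45 = 0.0222222 per second.
Set 1 − e^(−λt) = 0.25, so t = −ln(0.75)/λ = 0.28768/0.0222222 ≈ 12.9457 seconds.

12.9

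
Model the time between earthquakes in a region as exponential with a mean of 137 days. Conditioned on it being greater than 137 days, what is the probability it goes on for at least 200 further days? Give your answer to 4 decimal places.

0.2323

The rate is λ = 1/137 = 0.00729927 per day.
The exponential is memoryless, so the remaining time is again Exp(λ): the condition X > 137 is irrelevant.
P(X > 200) = e^(−1.4599) ≈ 0.2323.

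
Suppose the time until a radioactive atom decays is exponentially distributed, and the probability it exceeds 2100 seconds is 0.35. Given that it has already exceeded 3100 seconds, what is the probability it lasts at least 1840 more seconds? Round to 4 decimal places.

From e^(−λ·2100) = 0.35, λ = −ln(0.35)/2100 = 0.000499915.
Memoryless: P(X > 3100+1840 | X > 3100) = P(X > 1840) = e^(−0.000499915·1840) ≈ 0.3986.

0.3986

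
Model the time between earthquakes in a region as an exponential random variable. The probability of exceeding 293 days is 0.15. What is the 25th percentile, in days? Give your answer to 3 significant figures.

e^(−λ·293) = 0.15 ⇒ λ = −ln(0.15)/293 = 0.00647481.
25th percentile: 1 − e^(−λt) = 0.25, t = −ln(0.75)/λ = 44.431 days.

44.4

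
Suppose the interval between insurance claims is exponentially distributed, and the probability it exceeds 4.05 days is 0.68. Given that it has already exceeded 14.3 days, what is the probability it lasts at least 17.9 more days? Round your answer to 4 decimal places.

0.1819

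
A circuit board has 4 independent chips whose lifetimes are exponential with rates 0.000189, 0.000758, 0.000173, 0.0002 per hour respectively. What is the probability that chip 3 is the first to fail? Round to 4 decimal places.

The time to first failure is exponential with rate Σλ = 0.000189 + 0.000758 + 0.000173 + 0.0002 = 0.00132.
P(chip 3 first) = λ_3/Σλ = 0.000173/0.00132 ≈ 0.1311.

0.1311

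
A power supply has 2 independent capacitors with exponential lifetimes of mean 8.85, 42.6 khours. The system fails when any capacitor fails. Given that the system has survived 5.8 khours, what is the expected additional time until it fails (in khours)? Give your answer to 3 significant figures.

7.33

First-failure rate Σλ = 1/8.85 + 1/42.6 = 0.136469.
By memorylessness the expected residual is 1/Σλ = 7.3277 khours, regardless of the 5.8 already elapsed.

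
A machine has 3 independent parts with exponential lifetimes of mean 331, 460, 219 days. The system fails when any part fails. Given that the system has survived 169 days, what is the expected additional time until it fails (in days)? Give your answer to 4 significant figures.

First-failure rate Σλ = 1/331 + 1/460 + 1/219 = 0.00976127.
By memorylessness the expected residual is 1/Σλ = 102.446 days, regardless of the 169 already elapsed.

102.4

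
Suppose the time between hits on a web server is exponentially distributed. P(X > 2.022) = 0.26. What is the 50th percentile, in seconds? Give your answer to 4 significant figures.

e^(−λ·2.022) = 0.26 ⇒ λ = −ln(0.26)/2.022 = 0.666209.
50th percentile: 1 − e^(−λt) = 0.5, t = −ln(0.5)/λ = 1.04044 seconds.

1.040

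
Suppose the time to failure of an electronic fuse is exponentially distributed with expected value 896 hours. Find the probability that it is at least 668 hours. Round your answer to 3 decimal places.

The rate is λ = 1/896 = 0.00111607 per hour.
P(X > 668) = e^(−λ·668) = e^(−0.74554) ≈ 0.474.

0.474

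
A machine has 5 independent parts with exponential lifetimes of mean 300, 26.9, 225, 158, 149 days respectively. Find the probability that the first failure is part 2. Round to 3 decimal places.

0.641

Rates: λ_i = 1/mean_i → 0.00333333, 0.0371747, 0.00444444, 0.00632911, 0.00671141; Σλ = 0.057993.
P(part 2 first) = λ_2/Σλ = 0.0371747/0.057993 ≈ 0.641.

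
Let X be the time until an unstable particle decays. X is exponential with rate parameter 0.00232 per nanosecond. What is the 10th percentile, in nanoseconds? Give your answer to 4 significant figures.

Set 1 − e^(−λt) = 0.1, so t = −ln(0.9)/λ = 0.10536/0.00232 ≈ 45.414 nanoseconds.

45.41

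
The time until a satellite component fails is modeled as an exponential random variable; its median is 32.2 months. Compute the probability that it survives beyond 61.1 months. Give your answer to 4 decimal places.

0.2684

For an exponential, median = ln(2)/λ, so λ = ln 2 / 32.2 = 0.0215263 per month.
P(X > 61.1) = e^(−λ·61.1) = e^(−1.3153) ≈ 0.2684.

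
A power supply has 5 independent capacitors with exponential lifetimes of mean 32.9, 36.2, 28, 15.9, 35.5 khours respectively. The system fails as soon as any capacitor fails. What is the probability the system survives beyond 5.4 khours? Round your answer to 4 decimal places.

The first failure time is exponential with rate Σλ_i = 1/32.9 + 1/36.2 + 1/28 + 1/15.9 + 1/35.5 = 0.184796 per khour.
P(min > 5.4) = e^(−0.184796·5.4) = e^(−0.9979) ≈ 0.3687.

0.3687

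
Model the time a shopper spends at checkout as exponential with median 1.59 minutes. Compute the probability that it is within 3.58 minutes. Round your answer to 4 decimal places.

0.7900

For an exponential, median = ln(2)/λ, so λ = ln 2 / 1.59 = 0.435942 per minute.
P(X ≤ 3.58) = 1 − e^(−λ·3.58) = 1 − e^(−1.5607) ≈ 0.7900.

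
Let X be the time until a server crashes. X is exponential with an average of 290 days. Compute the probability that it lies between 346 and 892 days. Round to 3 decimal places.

0.257

The rate is λ = 1/290 = 0.00344828 per day.
P(346 < X < 892) = e^(−λ·346) − e^(−λ·892) = 0.30328 − 0.04615 ≈ 0.257.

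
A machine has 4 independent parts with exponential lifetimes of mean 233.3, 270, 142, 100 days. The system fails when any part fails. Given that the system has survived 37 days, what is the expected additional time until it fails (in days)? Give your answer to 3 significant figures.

39.9

First-failure rate Σλ = 1/233.3 + 1/270 + 1/142 + 1/100 = 0.0250323.
By memorylessness the expected residual is 1/Σλ = 39.9484 days, regardless of the 37 already elapsed.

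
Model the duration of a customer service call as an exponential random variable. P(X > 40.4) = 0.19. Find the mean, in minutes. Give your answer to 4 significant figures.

e^(−λ·40.4) = 0.19 ⇒ λ = −ln(0.19)/40.4 = 0.0411072.
Mean = 1/λ = 24.3266 minutes.

24.33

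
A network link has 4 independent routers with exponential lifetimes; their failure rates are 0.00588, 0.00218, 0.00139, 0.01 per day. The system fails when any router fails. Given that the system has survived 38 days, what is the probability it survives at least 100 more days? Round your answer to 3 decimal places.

0.143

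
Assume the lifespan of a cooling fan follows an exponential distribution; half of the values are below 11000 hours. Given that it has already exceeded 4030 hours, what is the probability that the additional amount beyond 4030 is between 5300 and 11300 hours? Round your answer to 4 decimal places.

For an exponential, median = ln(2)/λ, so λ = ln 2 / 11000 = 0.0000630134 per hour.
Memoryless: the residual past 4030 is again Exp(λ).
P(5300 < residual < 11300) = e^(−λ·5300) − e^(−λ·11300) = 0.71607 − 0.49064 ≈ 0.2254.

0.2254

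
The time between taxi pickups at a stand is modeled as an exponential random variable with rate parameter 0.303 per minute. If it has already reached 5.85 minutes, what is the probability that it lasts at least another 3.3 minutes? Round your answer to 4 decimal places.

The exponential is memoryless, so the remaining time is again Exp(λ): the condition X > 5.85 is irrelevant.
P(X > 3.3) = e^(−0.9999) ≈ 0.3679.

0.3679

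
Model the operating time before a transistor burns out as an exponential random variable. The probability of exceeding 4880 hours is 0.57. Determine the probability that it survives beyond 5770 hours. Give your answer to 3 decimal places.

0.514

e^(−λ·4880) = 0.57 ⇒ λ = −ln(0.57)/4880 = 0.000115188.
P(X > 5770) = e^(−0.000115188·5770) = e^(−0.66464) ≈ 0.514.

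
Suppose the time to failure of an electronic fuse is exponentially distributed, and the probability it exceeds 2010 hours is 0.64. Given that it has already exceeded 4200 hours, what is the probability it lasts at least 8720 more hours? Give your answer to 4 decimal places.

From e^(−λ·2010) = 0.64, λ = −ln(0.64)/2010 = 0.000222033.
Memoryless: P(X > 4200+8720 | X > 4200) = P(X > 8720) = e^(−0.000222033·8720) ≈ 0.1443.

0.1443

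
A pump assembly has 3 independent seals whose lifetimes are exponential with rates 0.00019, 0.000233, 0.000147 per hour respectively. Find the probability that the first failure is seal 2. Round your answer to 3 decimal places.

The time to first failure is exponential with rate Σλ = 0.00019 + 0.000233 + 0.000147 = 0.00057.
P(seal 2 first) = λ_2/Σλ = 0.000233/0.00057 ≈ 0.409.

0.409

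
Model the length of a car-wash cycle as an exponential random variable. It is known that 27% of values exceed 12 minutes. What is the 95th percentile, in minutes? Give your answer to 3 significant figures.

e^(−λ·12) = 0.27 ⇒ λ = −ln(0.27)/12 = 0.109111.
95th percentile: 1 − e^(−λt) = 0.95, t = −ln(0.05)/λ = 27.4558 minutes.

27.5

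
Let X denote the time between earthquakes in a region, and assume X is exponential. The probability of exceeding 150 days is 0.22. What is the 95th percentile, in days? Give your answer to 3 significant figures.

297

e^(−λ·150) = 0.22 ⇒ λ = −ln(0.22)/150 = 0.0100942.
95th percentile: 1 − e^(−λt) = 0.95, t = −ln(0.05)/λ = 296.778 days.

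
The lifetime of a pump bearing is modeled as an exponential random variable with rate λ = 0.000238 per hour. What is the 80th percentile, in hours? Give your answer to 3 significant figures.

6760

Set 1 − e^(−λt) = 0.8, so t = −ln(0.2)/λ = 1.6094/0.000238 ≈ 6762.34 hours.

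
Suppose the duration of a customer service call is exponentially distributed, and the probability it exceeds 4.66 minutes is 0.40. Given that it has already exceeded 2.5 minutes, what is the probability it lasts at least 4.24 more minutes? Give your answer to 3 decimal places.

0.434

From e^(−λ·4.66) = 0.40, λ = −ln(0.40)/4.66 = 0.196629.
Memoryless: P(X > 2.5+4.24 | X > 2.5) = P(X > 4.24) = e^(−0.196629·4.24) ≈ 0.434.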